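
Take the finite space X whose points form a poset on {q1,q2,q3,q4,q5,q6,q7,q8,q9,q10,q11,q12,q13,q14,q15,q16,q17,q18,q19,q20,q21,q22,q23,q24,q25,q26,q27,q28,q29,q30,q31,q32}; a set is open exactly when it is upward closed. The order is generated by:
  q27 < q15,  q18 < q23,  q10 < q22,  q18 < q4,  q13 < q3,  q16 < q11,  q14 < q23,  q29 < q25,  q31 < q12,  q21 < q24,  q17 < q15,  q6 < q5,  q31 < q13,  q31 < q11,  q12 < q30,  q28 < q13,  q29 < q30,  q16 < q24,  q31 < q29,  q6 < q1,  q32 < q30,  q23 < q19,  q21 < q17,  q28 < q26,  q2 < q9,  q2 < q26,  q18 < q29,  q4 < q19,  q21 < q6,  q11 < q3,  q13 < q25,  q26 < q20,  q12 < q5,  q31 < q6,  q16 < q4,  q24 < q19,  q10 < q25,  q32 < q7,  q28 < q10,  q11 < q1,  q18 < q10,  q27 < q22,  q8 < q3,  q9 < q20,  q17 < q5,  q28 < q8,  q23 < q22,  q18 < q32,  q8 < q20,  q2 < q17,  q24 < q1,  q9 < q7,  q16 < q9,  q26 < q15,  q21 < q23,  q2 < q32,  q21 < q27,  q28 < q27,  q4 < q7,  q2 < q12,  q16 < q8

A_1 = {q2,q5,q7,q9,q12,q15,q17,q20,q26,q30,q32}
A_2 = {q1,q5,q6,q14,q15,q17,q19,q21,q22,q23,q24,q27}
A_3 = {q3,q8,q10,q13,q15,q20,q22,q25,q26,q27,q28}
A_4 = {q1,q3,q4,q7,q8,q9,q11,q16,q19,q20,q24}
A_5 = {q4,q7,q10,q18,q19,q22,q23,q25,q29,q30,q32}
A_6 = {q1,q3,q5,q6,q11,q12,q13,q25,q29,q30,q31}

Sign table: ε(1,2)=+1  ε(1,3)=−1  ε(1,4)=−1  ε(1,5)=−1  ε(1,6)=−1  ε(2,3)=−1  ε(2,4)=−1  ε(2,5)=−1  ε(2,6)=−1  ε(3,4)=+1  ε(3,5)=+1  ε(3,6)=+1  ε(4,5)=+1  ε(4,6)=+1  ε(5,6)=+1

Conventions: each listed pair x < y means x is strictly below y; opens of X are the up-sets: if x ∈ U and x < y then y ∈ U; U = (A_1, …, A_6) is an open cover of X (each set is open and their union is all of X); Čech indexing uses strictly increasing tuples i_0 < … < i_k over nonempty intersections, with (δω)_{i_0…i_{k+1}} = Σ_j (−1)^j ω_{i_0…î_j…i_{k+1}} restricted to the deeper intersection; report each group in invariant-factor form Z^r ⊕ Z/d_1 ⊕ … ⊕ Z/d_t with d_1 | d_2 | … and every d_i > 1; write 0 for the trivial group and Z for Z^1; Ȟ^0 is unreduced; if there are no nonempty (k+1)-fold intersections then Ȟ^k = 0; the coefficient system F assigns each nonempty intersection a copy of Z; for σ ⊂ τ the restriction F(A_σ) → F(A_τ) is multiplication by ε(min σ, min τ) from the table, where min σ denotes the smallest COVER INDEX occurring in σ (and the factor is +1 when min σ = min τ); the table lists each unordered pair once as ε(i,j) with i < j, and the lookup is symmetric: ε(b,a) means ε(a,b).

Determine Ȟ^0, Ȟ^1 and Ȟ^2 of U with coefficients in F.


Ȟ^0 ≅ Z, Ȟ^1 ≅ 0 and Ȟ^2 ≅ Z/2

cover nerve:
  A12={q5,q15,q17} A13={q15,q20,q26} A14={q7,q9,q20} A15={q7,q30,q32} A16={q5,q12,q30} A23={q15,q22,q27} A24={q1,q19,q24} A25={q19,q22,q23} A26={q1,q5,q6} A34={q3,q8,q20} A35={q10,q22,q25} A36={q3,q13,q25} A45={q4,q7,q19} A46={q1,q3,q11} A56={q25,q29,q30}
  A123={q15} A126={q5} A134={q20} A145={q7} A156={q30} A235={q22} A245={q19} A246={q1} A346={q3} A356={q25}
C dims 6,15,10; δ0: rk 5, SNF 1^5; δ1: rk 10, SNF 1^9·2
Ȟ^0: (6−5)−0=1 ⇒ Z
Ȟ^1: (15−10)−5=0 ⇒ 0
Ȟ^2: (10−0)−10=0 plus torsion [2] ⇒ Z/2


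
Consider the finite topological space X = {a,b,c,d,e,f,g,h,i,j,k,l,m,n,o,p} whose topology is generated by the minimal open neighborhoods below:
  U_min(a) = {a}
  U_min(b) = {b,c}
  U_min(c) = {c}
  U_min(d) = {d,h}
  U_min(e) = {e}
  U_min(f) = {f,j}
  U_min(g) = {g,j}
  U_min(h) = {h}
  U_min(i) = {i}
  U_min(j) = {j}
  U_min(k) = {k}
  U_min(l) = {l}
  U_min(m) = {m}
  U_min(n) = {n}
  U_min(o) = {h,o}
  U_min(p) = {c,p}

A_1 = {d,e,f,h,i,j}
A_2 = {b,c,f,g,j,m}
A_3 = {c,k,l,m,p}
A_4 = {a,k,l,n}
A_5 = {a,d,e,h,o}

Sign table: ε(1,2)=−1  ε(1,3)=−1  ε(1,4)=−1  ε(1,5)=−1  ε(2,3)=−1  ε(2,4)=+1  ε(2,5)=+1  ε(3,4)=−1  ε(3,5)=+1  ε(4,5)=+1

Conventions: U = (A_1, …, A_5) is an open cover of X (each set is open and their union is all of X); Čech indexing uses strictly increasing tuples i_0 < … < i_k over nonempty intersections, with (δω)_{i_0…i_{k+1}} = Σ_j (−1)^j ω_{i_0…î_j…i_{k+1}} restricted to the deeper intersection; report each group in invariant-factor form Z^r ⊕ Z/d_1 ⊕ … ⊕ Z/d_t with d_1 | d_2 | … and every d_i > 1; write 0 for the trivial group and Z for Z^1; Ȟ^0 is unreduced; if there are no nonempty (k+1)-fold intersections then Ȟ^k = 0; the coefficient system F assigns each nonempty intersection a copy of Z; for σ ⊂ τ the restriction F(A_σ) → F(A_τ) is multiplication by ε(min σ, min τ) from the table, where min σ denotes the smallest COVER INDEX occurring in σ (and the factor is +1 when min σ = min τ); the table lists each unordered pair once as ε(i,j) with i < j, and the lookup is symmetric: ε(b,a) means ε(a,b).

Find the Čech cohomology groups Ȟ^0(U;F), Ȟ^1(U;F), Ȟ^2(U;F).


nonempty intersections:
  A12={f,j} A15={d,e,h} A23={c,m} A34={k,l} A45={a}
C dims 5,5; δ0: rk 4, SNF 1^4
Ȟ^0: (5−4)−0=1 ⇒ Z
Ȟ^1: (5−0)−4=1 ⇒ Z
Ȟ^2: (0−0)−0=0 ⇒ 0

Ȟ^0(U;F) ≅ Z, Ȟ^1(U;F) ≅ Z and Ȟ^2(U;F) ≅ 0


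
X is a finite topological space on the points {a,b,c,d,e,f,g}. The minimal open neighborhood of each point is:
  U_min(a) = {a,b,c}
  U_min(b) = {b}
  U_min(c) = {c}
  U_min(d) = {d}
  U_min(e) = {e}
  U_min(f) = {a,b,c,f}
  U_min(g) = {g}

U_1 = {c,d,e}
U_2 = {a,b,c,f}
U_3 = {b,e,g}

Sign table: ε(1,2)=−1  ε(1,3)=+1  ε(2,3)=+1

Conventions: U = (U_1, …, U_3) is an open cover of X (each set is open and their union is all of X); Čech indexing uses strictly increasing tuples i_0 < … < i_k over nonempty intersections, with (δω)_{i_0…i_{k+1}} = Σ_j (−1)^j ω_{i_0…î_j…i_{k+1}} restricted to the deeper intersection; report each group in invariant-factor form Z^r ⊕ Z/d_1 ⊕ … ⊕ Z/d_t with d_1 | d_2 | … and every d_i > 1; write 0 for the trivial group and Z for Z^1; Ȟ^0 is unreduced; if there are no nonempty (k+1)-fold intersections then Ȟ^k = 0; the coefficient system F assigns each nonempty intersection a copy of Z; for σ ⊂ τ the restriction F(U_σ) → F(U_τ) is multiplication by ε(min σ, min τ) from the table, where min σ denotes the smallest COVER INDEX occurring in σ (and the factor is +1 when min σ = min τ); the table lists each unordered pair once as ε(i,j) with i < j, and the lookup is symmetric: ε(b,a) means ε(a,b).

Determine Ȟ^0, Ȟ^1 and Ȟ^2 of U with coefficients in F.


cover nerve:
  U12={c} U13={e} U23={b}
C dims 3,3; δ0: rk 3, SNF 1^2·2
Ȟ^0: (3−3)−0=0 ⇒ 0
Ȟ^1: (3−0)−3=0 plus torsion [2] ⇒ Z/2
Ȟ^2: (0−0)−0=0 ⇒ 0

Ȟ^0 ≅ 0; Ȟ^1 ≅ Z/2; Ȟ^2 ≅ 0


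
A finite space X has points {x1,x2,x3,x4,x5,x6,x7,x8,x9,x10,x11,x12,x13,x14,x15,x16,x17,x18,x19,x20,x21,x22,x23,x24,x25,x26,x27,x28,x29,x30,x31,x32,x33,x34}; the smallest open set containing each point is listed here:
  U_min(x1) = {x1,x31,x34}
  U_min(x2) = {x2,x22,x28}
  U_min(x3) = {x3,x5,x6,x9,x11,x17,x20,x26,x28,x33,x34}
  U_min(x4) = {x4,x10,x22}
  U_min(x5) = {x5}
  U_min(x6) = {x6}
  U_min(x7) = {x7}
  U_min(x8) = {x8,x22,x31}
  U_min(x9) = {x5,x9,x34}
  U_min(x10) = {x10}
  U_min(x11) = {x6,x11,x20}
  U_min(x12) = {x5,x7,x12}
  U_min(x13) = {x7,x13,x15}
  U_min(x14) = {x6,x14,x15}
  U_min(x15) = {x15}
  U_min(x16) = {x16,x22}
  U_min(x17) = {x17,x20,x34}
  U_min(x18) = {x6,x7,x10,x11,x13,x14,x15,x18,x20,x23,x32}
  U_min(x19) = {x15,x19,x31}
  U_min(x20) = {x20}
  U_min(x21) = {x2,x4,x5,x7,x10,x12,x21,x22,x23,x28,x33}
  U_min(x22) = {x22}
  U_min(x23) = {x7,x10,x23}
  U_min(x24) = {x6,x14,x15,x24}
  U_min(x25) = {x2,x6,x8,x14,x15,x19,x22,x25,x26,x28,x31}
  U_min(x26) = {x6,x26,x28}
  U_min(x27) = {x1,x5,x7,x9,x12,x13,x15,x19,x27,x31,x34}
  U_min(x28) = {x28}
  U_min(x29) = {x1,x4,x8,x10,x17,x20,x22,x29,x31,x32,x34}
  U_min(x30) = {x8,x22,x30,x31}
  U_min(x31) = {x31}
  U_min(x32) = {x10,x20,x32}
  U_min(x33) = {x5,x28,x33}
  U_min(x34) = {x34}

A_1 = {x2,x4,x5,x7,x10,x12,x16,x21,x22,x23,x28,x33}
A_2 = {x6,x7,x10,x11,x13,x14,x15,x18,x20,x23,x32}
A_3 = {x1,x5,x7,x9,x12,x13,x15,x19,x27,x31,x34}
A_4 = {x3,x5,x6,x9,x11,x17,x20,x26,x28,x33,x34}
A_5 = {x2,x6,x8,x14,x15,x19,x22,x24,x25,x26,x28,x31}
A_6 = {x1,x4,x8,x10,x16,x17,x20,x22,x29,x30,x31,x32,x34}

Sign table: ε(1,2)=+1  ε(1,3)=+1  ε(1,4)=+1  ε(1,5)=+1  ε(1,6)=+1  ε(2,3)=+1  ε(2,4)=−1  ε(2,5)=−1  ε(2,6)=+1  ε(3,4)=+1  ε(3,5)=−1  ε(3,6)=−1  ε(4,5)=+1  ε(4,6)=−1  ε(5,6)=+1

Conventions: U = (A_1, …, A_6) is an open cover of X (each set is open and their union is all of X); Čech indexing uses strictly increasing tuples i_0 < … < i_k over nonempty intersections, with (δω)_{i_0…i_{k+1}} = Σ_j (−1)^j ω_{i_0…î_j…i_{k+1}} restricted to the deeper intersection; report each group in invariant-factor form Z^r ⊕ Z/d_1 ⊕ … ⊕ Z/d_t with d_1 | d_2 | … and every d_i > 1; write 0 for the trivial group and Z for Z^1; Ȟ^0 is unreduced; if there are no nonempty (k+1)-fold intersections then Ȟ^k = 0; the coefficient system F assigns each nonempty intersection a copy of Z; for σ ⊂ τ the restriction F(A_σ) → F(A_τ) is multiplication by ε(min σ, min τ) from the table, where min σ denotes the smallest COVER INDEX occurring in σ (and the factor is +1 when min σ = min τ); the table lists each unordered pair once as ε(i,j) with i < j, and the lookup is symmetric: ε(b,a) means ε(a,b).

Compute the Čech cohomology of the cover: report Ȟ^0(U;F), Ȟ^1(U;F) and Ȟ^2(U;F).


Ȟ^0 = 0, Ȟ^1 = Z/2 and Ȟ^2 = Z

nerve simplices:
  A12={x7,x10,x23} A13={x5,x7,x12} A14={x5,x28,x33} A15={x2,x22,x28} A16={x4,x10,x16,x22} A23={x7,x13,x15} A24={x6,x11,x20} A25={x6,x14,x15} A26={x10,x20,x32} A34={x5,x9,x34} A35={x15,x19,x31} A36={x1,x31,x34} A45={x6,x26,x28} A46={x17,x20,x34} A56={x8,x22,x31}
  A123={x7} A126={x10} A134={x5} A145={x28} A156={x22} A235={x15} A245={x6} A246={x20} A346={x34} A356={x31}
C dims 6,15,10; δ0: rk 6, SNF 1^5·2; δ1: rk 9, SNF 1^9
degree 0: 6−6−0 = 0 → Ȟ^0 ≅ 0
degree 1: 15−9−6 = 0 plus torsion [2] → Ȟ^1 ≅ Z/2
degree 2: 10−0−9 = 1 → Ȟ^2 ≅ Z


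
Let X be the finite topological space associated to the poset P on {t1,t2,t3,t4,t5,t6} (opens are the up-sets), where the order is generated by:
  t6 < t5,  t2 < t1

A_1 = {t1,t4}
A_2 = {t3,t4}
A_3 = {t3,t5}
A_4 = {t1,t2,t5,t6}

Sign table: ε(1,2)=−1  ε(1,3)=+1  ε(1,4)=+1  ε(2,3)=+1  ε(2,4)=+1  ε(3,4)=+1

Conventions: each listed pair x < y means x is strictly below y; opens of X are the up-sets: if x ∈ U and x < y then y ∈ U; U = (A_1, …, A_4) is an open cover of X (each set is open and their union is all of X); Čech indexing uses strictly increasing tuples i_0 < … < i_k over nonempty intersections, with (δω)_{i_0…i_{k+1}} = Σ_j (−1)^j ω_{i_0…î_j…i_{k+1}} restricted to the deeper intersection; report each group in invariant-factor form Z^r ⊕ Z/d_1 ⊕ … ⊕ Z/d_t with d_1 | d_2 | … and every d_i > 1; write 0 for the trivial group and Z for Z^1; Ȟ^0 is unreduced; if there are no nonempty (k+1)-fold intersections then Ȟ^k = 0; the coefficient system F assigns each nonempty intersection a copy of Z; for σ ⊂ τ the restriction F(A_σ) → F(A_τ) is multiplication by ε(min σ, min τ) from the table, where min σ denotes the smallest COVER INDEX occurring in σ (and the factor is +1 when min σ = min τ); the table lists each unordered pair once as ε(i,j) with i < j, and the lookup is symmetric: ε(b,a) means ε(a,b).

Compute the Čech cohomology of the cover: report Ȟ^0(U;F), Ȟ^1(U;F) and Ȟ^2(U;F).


intersection data:
  A12={t4} A14={t1} A23={t3} A34={t5}
C dims 4,4; δ0: rk 4, SNF 1^3·2
Ȟ^0 = (4 − 4) − 0 = 0, so Ȟ^0 ≅ 0
Ȟ^1 = (4 − 0) − 4 = 0 plus torsion [2], so Ȟ^1 ≅ Z/2
Ȟ^2 = (0 − 0) − 0 = 0, so Ȟ^2 ≅ 0

Ȟ^0 ≅ 0, Ȟ^1 ≅ Z/2, Ȟ^2 ≅ 0


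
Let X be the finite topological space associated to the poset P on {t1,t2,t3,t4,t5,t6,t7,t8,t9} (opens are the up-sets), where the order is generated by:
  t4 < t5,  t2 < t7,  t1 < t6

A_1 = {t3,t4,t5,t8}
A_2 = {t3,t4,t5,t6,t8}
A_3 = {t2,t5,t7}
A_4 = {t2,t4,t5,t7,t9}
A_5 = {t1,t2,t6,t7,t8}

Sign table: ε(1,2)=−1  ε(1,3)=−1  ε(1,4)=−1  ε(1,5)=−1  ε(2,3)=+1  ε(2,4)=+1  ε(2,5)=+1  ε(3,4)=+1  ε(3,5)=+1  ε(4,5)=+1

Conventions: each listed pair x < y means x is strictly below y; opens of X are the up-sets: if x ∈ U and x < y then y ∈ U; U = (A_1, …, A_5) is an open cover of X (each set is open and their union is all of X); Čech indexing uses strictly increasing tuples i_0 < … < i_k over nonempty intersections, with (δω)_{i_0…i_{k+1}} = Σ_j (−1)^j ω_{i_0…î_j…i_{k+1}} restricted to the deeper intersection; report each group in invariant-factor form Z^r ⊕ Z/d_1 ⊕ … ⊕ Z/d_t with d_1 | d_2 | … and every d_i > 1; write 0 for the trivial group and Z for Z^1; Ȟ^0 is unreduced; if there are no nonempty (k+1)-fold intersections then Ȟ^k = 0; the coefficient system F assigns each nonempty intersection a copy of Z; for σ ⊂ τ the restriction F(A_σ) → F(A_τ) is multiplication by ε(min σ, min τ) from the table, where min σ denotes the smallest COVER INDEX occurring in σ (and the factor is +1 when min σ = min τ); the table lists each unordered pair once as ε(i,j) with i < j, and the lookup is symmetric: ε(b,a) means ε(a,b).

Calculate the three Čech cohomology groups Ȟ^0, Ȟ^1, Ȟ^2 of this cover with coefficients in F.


nonempty intersections:
  A12={t3,t4,t5,t8} A13={t5} A14={t4,t5} A15={t8} A23={t5} A24={t4,t5} A25={t6,t8} A34={t2,t5,t7} A35={t2,t7} A45={t2,t7}
  A123={t5} A124={t4,t5} A125={t8} A134={t5} A234={t5} A345={t2,t7}
  A1234={t5}
C dims 5,10,6,1; δ0: rk 4, SNF 1^4; δ1: rk 5, SNF 1^5; δ2: rk 1, SNF 1^1
Ȟ^0: (5−4)−0=1 ⇒ Z
Ȟ^1: (10−5)−4=1 ⇒ Z
Ȟ^2: (6−1)−5=0 ⇒ 0

Ȟ^0(U;F) ≅ Z, Ȟ^1(U;F) ≅ Z and Ȟ^2(U;F) ≅ 0


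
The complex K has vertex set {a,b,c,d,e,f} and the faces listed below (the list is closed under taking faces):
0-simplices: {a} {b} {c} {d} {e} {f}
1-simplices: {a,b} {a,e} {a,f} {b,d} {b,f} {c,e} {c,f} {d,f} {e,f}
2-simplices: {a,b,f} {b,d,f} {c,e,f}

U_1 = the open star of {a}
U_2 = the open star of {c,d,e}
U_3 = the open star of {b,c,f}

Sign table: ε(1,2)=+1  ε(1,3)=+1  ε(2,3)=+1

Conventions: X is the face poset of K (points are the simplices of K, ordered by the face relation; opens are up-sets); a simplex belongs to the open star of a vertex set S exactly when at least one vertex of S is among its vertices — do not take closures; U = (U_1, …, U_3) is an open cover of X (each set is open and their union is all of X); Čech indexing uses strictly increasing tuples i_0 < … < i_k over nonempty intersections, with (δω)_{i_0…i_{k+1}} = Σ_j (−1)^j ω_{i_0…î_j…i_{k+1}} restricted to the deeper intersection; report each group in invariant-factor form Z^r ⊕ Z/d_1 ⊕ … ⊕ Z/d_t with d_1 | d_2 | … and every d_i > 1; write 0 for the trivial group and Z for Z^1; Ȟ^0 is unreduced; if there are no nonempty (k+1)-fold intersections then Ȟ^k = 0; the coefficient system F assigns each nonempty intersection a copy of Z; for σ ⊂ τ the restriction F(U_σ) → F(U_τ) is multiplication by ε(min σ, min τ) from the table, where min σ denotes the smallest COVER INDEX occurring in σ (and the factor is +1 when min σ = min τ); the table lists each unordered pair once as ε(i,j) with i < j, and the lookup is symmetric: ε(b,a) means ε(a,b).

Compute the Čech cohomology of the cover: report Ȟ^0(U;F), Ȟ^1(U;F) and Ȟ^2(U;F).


Ȟ^0 ≅ Z, Ȟ^1 ≅ Z and Ȟ^2 ≅ 0

nerve of the cover:
  U1={{a},{a,b},{a,e},{a,f},{a,b,f}} U2={{c},{d},{e},{a,e},{b,d},{c,e},{c,f},{d,f},{e,f},{b,d,f},{c,e,f}} U3={{b},{c},{f},{a,b},{a,f},{b,d},{b,f},{c,e},{c,f},{d,f},{e,f},{a,b,f},{b,d,f},{c,e,f}}
  U12={{a,e}} U13={{a,b},{a,f},{a,b,f}} U23={{c},{b,d},{c,e},{c,f},{d,f},{e,f},{b,d,f},{c,e,f}}
C dims 3,3; δ0: rk 2, SNF 1^2
Ȟ^0 = (3 − 2) − 0 = 1, so Ȟ^0 ≅ Z
Ȟ^1 = (3 − 0) − 2 = 1, so Ȟ^1 ≅ Z
Ȟ^2 = (0 − 0) − 0 = 0, so Ȟ^2 ≅ 0


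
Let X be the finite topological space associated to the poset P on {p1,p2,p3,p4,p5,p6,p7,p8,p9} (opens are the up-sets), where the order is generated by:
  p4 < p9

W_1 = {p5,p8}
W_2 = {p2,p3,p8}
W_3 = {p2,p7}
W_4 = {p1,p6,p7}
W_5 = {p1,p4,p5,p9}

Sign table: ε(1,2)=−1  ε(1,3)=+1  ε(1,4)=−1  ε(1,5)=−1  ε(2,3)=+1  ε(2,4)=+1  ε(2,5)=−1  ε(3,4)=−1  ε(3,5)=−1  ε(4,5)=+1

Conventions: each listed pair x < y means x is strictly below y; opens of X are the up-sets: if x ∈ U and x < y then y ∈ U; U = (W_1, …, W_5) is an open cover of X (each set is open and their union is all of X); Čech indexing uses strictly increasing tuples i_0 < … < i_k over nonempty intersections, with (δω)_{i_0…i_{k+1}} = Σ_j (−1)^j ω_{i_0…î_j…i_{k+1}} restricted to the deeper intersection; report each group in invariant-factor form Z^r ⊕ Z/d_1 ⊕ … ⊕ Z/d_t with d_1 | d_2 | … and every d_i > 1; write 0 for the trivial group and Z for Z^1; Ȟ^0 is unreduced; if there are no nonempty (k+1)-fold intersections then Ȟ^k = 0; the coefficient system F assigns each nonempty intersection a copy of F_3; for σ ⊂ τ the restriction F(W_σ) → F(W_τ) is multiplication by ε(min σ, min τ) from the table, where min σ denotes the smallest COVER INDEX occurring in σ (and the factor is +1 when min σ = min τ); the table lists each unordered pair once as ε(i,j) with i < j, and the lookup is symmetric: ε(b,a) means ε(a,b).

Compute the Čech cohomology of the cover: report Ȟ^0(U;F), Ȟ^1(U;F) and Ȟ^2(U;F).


nonempty overlaps:
  W12={p8} W15={p5} W23={p2} W34={p7} W45={p1}
C dims 5,5; δ0: rk_F3 5
degree 0: 5−5−0 = 0 → Ȟ^0 ≅ 0
degree 1: 5−0−5 = 0 → Ȟ^1 ≅ 0
degree 2: 0−0−0 = 0 → Ȟ^2 ≅ 0

Ȟ^0 ≅ 0, Ȟ^1 ≅ 0 and Ȟ^2 ≅ 0


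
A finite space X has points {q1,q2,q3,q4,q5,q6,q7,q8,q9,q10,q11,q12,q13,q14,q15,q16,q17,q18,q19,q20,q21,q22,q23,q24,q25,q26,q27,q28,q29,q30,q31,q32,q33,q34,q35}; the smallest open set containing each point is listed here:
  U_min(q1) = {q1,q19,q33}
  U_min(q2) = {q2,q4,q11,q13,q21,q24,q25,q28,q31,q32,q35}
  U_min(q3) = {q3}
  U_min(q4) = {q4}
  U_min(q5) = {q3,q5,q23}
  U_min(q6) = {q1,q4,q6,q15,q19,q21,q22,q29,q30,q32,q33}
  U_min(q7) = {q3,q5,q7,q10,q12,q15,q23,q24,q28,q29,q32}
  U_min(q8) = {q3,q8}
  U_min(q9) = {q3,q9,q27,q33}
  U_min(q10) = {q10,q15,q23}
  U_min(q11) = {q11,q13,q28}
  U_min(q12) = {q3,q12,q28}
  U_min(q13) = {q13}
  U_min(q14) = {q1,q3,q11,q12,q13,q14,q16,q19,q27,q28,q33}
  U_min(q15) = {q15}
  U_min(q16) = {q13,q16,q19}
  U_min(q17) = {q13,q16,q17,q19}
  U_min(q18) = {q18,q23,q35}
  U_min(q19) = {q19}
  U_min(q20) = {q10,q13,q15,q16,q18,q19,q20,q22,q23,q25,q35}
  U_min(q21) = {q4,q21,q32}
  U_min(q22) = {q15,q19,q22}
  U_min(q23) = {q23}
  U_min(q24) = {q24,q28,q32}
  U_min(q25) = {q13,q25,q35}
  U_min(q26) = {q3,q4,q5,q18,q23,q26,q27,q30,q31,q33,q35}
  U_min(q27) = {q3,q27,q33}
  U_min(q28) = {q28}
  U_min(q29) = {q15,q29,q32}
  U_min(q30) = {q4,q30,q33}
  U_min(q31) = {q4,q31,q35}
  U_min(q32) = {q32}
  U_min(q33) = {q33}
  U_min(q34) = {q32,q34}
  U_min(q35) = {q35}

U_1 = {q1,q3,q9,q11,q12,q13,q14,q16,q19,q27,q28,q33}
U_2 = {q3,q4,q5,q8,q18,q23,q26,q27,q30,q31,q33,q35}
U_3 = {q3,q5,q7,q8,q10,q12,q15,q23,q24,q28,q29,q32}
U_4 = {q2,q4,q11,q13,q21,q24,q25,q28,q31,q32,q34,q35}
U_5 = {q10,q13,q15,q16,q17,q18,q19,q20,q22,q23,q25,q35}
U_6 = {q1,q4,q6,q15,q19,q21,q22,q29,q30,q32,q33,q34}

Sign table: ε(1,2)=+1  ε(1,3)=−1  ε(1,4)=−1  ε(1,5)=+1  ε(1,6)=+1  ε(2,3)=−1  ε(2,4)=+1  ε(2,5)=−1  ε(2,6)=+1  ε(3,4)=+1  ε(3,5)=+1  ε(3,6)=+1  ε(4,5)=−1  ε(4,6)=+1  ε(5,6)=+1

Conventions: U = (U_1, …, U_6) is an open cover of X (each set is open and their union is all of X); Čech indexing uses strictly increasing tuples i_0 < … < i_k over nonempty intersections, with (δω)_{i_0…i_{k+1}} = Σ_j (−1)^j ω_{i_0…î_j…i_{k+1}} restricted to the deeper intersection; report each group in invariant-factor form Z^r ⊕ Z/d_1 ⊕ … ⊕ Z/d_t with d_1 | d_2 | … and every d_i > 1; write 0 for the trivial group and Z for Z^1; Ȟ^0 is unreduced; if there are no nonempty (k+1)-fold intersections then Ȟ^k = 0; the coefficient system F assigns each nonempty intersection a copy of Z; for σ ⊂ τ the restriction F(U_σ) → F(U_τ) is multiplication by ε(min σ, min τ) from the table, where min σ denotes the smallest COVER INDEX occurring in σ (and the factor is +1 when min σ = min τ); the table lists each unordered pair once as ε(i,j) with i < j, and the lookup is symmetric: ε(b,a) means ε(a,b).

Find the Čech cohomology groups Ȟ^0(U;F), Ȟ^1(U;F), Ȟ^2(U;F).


Ȟ^0(U;F) ≅ 0; Ȟ^1(U;F) ≅ Z/2; Ȟ^2(U;F) ≅ Z

nerve simplices:
  U12={q3,q27,q33} U13={q3,q12,q28} U14={q11,q13,q28} U15={q13,q16,q19} U16={q1,q19,q33} U23={q3,q5,q8,q23} U24={q4,q31,q35} U25={q18,q23,q35} U26={q4,q30,q33} U34={q24,q28,q32} U35={q10,q15,q23} U36={q15,q29,q32} U45={q13,q25,q35} U46={q4,q21,q32,q34} U56={q15,q19,q22}
  U123={q3} U126={q33} U134={q28} U145={q13} U156={q19} U235={q23} U245={q35} U246={q4} U346={q32} U356={q15}
C dims 6,15,10; δ0: rk 6, SNF 1^5·2; δ1: rk 9, SNF 1^9
degree 0: 6−6−0 = 0 → Ȟ^0 ≅ 0
degree 1: 15−9−6 = 0 plus torsion [2] → Ȟ^1 ≅ Z/2
degree 2: 10−0−9 = 1 → Ȟ^2 ≅ Z


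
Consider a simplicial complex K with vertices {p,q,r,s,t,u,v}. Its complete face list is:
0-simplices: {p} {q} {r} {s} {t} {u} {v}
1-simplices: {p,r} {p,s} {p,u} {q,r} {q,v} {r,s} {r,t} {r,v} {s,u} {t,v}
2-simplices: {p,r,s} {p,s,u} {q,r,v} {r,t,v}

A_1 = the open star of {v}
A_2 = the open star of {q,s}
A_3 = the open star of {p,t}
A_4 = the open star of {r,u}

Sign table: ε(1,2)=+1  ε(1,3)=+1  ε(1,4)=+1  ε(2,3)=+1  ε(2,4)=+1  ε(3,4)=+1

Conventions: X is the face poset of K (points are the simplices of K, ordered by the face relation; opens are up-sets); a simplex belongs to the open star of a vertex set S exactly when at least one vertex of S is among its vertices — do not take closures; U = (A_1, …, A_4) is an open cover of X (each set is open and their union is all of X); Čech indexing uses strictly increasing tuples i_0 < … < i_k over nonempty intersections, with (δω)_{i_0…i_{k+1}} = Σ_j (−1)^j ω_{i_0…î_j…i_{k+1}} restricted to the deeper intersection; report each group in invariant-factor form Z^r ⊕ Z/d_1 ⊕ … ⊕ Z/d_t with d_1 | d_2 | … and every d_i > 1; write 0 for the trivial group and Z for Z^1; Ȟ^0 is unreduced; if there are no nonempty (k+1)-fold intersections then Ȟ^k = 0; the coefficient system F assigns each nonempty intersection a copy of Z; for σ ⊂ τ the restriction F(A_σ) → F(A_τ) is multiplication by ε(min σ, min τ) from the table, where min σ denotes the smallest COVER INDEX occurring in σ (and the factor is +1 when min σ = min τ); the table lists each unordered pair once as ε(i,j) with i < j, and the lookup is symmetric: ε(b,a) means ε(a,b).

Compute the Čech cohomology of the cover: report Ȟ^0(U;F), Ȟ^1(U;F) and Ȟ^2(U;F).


nonempty overlaps:
  A1={{v},{q,v},{r,v},{t,v},{q,r,v},{r,t,v}} A2={{q},{s},{p,s},{q,r},{q,v},{r,s},{s,u},{p,r,s},{p,s,u},{q,r,v}} A3={{p},{t},{p,r},{p,s},{p,u},{r,t},{t,v},{p,r,s},{p,s,u},{r,t,v}} A4={{r},{u},{p,r},{p,u},{q,r},{r,s},{r,t},{r,v},{s,u},{p,r,s},{p,s,u},{q,r,v},{r,t,v}}
  A12={{q,v},{q,r,v}} A13={{t,v},{r,t,v}} A14={{r,v},{q,r,v},{r,t,v}} A23={{p,s},{p,r,s},{p,s,u}} A24={{q,r},{r,s},{s,u},{p,r,s},{p,s,u},{q,r,v}} A34={{p,r},{p,u},{r,t},{p,r,s},{p,s,u},{r,t,v}}
  A124={{q,r,v}} A134={{r,t,v}} A234={{p,r,s},{p,s,u}}
C dims 4,6,3; δ0: rk 3, SNF 1^3; δ1: rk 3, SNF 1^3
degree 0: 4−3−0 = 1 → Ȟ^0 ≅ Z
degree 1: 6−3−3 = 0 → Ȟ^1 ≅ 0
degree 2: 3−0−3 = 0 → Ȟ^2 ≅ 0

Ȟ^0 = Z,  Ȟ^1 = 0,  Ȟ^2 = 0


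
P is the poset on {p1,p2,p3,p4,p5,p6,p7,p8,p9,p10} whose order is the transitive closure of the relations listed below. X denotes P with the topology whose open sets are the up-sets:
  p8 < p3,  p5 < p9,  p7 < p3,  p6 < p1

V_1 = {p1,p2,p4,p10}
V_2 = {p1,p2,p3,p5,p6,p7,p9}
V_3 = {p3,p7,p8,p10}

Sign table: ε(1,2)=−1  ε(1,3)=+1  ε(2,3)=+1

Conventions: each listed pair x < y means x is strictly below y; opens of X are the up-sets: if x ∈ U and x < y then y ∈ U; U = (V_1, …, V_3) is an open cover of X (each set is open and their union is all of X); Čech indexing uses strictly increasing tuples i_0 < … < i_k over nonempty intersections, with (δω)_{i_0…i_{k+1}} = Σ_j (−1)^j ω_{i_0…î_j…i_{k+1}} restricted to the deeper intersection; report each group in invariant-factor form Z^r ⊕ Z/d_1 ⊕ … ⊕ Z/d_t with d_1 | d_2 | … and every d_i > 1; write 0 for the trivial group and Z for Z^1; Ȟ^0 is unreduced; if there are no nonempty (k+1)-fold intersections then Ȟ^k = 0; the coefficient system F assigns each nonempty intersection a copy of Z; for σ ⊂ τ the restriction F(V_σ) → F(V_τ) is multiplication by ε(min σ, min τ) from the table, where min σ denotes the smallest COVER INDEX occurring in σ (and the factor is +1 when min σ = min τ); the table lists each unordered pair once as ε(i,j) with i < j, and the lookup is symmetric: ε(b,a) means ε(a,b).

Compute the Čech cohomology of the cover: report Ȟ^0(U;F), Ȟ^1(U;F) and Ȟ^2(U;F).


Ȟ^0 ≅ 0,  Ȟ^1 ≅ Z/2,  Ȟ^2 ≅ 0

nonempty overlaps:
  V12={p1,p2} V13={p10} V23={p3,p7}
C dims 3,3; δ0: rk 3, SNF 1^2·2
degree 0: 3−3−0 = 0 → Ȟ^0 ≅ 0
degree 1: 3−0−3 = 0 plus torsion [2] → Ȟ^1 ≅ Z/2
degree 2: 0−0−0 = 0 → Ȟ^2 ≅ 0


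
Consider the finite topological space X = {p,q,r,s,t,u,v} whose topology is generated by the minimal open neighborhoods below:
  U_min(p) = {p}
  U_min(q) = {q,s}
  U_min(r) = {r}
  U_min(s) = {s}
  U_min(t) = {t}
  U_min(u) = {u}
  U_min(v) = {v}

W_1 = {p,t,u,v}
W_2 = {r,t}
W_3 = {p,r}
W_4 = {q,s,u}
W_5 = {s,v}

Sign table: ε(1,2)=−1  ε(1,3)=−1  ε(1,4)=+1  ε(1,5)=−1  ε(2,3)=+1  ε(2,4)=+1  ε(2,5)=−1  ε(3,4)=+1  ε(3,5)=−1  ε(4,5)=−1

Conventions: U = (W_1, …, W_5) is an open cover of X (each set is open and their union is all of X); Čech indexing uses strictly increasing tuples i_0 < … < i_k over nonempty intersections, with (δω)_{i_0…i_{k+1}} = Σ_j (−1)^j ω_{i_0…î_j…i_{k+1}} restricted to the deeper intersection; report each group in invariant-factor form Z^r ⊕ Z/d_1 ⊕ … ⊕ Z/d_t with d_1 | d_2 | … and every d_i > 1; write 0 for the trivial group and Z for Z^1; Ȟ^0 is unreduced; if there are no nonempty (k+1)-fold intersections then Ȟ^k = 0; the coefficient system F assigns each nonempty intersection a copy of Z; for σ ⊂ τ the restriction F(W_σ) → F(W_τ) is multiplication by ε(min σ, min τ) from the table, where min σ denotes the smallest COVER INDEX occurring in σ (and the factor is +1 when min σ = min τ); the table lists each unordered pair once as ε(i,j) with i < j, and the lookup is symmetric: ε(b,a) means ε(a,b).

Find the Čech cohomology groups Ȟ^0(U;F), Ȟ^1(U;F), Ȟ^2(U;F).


Ȟ^0(U;F) ≅ Z,  Ȟ^1(U;F) ≅ Z^2,  Ȟ^2(U;F) ≅ 0

intersection data:
  W12={t} W13={p} W14={u} W15={v} W23={r} W45={s}
C dims 5,6; δ0: rk 4, SNF 1^4
Ȟ^0 = (5 − 4) − 0 = 1, so Ȟ^0 ≅ Z
Ȟ^1 = (6 − 0) − 4 = 2, so Ȟ^1 ≅ Z^2
Ȟ^2 = (0 − 0) − 0 = 0, so Ȟ^2 ≅ 0


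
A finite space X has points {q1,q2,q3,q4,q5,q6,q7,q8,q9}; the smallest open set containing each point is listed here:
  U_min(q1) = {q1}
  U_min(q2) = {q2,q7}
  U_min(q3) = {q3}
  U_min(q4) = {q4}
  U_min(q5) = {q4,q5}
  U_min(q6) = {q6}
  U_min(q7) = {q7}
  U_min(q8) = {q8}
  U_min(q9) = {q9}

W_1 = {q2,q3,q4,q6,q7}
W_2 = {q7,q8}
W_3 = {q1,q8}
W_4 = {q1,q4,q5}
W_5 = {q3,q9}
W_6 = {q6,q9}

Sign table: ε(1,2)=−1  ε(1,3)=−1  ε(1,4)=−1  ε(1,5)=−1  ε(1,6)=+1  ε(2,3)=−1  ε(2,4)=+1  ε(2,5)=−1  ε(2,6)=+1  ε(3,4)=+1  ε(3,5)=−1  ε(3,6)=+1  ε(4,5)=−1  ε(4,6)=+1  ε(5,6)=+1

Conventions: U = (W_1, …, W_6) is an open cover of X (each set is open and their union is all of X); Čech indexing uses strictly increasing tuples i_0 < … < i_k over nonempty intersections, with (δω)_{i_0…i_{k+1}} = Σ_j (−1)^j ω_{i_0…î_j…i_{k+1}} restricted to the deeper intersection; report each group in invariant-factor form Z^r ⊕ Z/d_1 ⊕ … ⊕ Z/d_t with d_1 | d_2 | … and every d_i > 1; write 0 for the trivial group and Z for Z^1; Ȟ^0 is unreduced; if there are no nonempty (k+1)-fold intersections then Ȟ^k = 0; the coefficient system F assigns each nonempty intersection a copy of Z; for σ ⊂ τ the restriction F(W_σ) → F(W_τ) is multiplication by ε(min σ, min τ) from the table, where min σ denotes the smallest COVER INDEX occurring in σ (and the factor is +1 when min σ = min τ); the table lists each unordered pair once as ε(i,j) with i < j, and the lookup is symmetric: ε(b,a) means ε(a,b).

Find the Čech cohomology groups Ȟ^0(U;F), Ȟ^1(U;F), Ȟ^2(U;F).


nonempty overlaps:
  W12={q7} W14={q4} W15={q3} W16={q6} W23={q8} W34={q1} W56={q9}
C dims 6,7; δ0: rk 6, SNF 1^5·2
degree 0: 6−6−0 = 0 → Ȟ^0 ≅ 0
degree 1: 7−0−6 = 1 plus torsion [2] → Ȟ^1 ≅ Z ⊕ Z/2
degree 2: 0−0−0 = 0 → Ȟ^2 ≅ 0

Ȟ^0 = 0; Ȟ^1 = Z ⊕ Z/2; Ȟ^2 = 0


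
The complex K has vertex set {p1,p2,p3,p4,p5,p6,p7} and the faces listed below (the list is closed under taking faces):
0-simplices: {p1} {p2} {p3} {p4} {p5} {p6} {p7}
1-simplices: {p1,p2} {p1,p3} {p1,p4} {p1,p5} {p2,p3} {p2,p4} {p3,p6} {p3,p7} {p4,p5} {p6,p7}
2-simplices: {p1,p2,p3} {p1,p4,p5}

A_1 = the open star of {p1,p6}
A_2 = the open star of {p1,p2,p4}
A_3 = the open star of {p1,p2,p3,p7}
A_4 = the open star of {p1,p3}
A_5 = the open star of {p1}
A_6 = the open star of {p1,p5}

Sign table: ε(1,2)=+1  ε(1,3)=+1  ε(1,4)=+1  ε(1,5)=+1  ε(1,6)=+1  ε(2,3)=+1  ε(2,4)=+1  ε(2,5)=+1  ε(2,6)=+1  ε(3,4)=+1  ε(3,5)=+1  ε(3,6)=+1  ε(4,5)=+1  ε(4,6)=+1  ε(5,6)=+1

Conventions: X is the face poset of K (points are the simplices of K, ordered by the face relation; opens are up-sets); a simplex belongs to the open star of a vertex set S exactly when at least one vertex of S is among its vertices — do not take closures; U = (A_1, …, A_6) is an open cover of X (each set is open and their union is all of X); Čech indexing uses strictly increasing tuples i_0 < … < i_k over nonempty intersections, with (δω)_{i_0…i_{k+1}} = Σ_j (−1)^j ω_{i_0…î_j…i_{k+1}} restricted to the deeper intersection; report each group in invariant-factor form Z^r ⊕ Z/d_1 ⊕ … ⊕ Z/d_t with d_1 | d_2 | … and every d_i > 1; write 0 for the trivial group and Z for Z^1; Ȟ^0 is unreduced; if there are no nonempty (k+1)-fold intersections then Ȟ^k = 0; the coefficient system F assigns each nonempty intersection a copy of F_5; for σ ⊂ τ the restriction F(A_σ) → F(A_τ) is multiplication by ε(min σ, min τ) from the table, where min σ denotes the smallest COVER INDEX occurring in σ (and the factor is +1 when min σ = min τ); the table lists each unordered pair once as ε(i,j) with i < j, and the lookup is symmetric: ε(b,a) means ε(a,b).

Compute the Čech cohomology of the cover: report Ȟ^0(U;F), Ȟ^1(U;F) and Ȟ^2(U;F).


Ȟ^0 = Z/5,  Ȟ^1 = 0,  Ȟ^2 = 0

intersection data:
  A1={{p1},{p6},{p1,p2},{p1,p3},{p1,p4},{p1,p5},{p3,p6},{p6,p7},{p1,p2,p3},{p1,p4,p5}} A2={{p1},{p2},{p4},{p1,p2},{p1,p3},{p1,p4},{p1,p5},{p2,p3},{p2,p4},{p4,p5},{p1,p2,p3},{p1,p4,p5}} A3={{p1},{p2},{p3},{p7},{p1,p2},{p1,p3},{p1,p4},{p1,p5},{p2,p3},{p2,p4},{p3,p6},{p3,p7},{p6,p7},{p1,p2,p3},{p1,p4,p5}} A4={{p1},{p3},{p1,p2},{p1,p3},{p1,p4},{p1,p5},{p2,p3},{p3,p6},{p3,p7},{p1,p2,p3},{p1,p4,p5}} A5={{p1},{p1,p2},{p1,p3},{p1,p4},{p1,p5},{p1,p2,p3},{p1,p4,p5}} A6={{p1},{p5},{p1,p2},{p1,p3},{p1,p4},{p1,p5},{p4,p5},{p1,p2,p3},{p1,p4,p5}}
  A12={{p1},{p1,p2},{p1,p3},{p1,p4},{p1,p5},{p1,p2,p3},{p1,p4,p5}} A13={{p1},{p1,p2},{p1,p3},{p1,p4},{p1,p5},{p3,p6},{p6,p7},{p1,p2,p3},{p1,p4,p5}} A14={{p1},{p1,p2},{p1,p3},{p1,p4},{p1,p5},{p3,p6},{p1,p2,p3},{p1,p4,p5}} A15={{p1},{p1,p2},{p1,p3},{p1,p4},{p1,p5},{p1,p2,p3},{p1,p4,p5}} A16={{p1},{p1,p2},{p1,p3},{p1,p4},{p1,p5},{p1,p2,p3},{p1,p4,p5}} A23={{p1},{p2},{p1,p2},{p1,p3},{p1,p4},{p1,p5},{p2,p3},{p2,p4},{p1,p2,p3},{p1,p4,p5}} A24={{p1},{p1,p2},{p1,p3},{p1,p4},{p1,p5},{p2,p3},{p1,p2,p3},{p1,p4,p5}} A25={{p1},{p1,p2},{p1,p3},{p1,p4},{p1,p5},{p1,p2,p3},{p1,p4,p5}} A26={{p1},{p1,p2},{p1,p3},{p1,p4},{p1,p5},{p4,p5},{p1,p2,p3},{p1,p4,p5}} A34={{p1},{p3},{p1,p2},{p1,p3},{p1,p4},{p1,p5},{p2,p3},{p3,p6},{p3,p7},{p1,p2,p3},{p1,p4,p5}} A35={{p1},{p1,p2},{p1,p3},{p1,p4},{p1,p5},{p1,p2,p3},{p1,p4,p5}} A36={{p1},{p1,p2},{p1,p3},{p1,p4},{p1,p5},{p1,p2,p3},{p1,p4,p5}} A45={{p1},{p1,p2},{p1,p3},{p1,p4},{p1,p5},{p1,p2,p3},{p1,p4,p5}} A46={{p1},{p1,p2},{p1,p3},{p1,p4},{p1,p5},{p1,p2,p3},{p1,p4,p5}} A56={{p1},{p1,p2},{p1,p3},{p1,p4},{p1,p5},{p1,p2,p3},{p1,p4,p5}}
  A123={{p1},{p1,p2},{p1,p3},{p1,p4},{p1,p5},{p1,p2,p3},{p1,p4,p5}} A124={{p1},{p1,p2},{p1,p3},{p1,p4},{p1,p5},{p1,p2,p3},{p1,p4,p5}} A125={{p1},{p1,p2},{p1,p3},{p1,p4},{p1,p5},{p1,p2,p3},{p1,p4,p5}} A126={{p1},{p1,p2},{p1,p3},{p1,p4},{p1,p5},{p1,p2,p3},{p1,p4,p5}} A134={{p1},{p1,p2},{p1,p3},{p1,p4},{p1,p5},{p3,p6},{p1,p2,p3},{p1,p4,p5}} A135={{p1},{p1,p2},{p1,p3},{p1,p4},{p1,p5},{p1,p2,p3},{p1,p4,p5}} A136={{p1},{p1,p2},{p1,p3},{p1,p4},{p1,p5},{p1,p2,p3},{p1,p4,p5}} A145={{p1},{p1,p2},{p1,p3},{p1,p4},{p1,p5},{p1,p2,p3},{p1,p4,p5}} A146={{p1},{p1,p2},{p1,p3},{p1,p4},{p1,p5},{p1,p2,p3},{p1,p4,p5}} A156={{p1},{p1,p2},{p1,p3},{p1,p4},{p1,p5},{p1,p2,p3},{p1,p4,p5}} A234={{p1},{p1,p2},{p1,p3},{p1,p4},{p1,p5},{p2,p3},{p1,p2,p3},{p1,p4,p5}} A235={{p1},{p1,p2},{p1,p3},{p1,p4},{p1,p5},{p1,p2,p3},{p1,p4,p5}} A236={{p1},{p1,p2},{p1,p3},{p1,p4},{p1,p5},{p1,p2,p3},{p1,p4,p5}} A245={{p1},{p1,p2},{p1,p3},{p1,p4},{p1,p5},{p1,p2,p3},{p1,p4,p5}} A246={{p1},{p1,p2},{p1,p3},{p1,p4},{p1,p5},{p1,p2,p3},{p1,p4,p5}} A256={{p1},{p1,p2},{p1,p3},{p1,p4},{p1,p5},{p1,p2,p3},{p1,p4,p5}} A345={{p1},{p1,p2},{p1,p3},{p1,p4},{p1,p5},{p1,p2,p3},{p1,p4,p5}} A346={{p1},{p1,p2},{p1,p3},{p1,p4},{p1,p5},{p1,p2,p3},{p1,p4,p5}} A356={{p1},{p1,p2},{p1,p3},{p1,p4},{p1,p5},{p1,p2,p3},{p1,p4,p5}} A456={{p1},{p1,p2},{p1,p3},{p1,p4},{p1,p5},{p1,p2,p3},{p1,p4,p5}}
  A1234={{p1},{p1,p2},{p1,p3},{p1,p4},{p1,p5},{p1,p2,p3},{p1,p4,p5}} A1235={{p1},{p1,p2},{p1,p3},{p1,p4},{p1,p5},{p1,p2,p3},{p1,p4,p5}} A1236={{p1},{p1,p2},{p1,p3},{p1,p4},{p1,p5},{p1,p2,p3},{p1,p4,p5}} A1245={{p1},{p1,p2},{p1,p3},{p1,p4},{p1,p5},{p1,p2,p3},{p1,p4,p5}} A1246={{p1},{p1,p2},{p1,p3},{p1,p4},{p1,p5},{p1,p2,p3},{p1,p4,p5}} A1256={{p1},{p1,p2},{p1,p3},{p1,p4},{p1,p5},{p1,p2,p3},{p1,p4,p5}} A1345={{p1},{p1,p2},{p1,p3},{p1,p4},{p1,p5},{p1,p2,p3},{p1,p4,p5}} A1346={{p1},{p1,p2},{p1,p3},{p1,p4},{p1,p5},{p1,p2,p3},{p1,p4,p5}} A1356={{p1},{p1,p2},{p1,p3},{p1,p4},{p1,p5},{p1,p2,p3},{p1,p4,p5}} A1456={{p1},{p1,p2},{p1,p3},{p1,p4},{p1,p5},{p1,p2,p3},{p1,p4,p5}} A2345={{p1},{p1,p2},{p1,p3},{p1,p4},{p1,p5},{p1,p2,p3},{p1,p4,p5}} A2346={{p1},{p1,p2},{p1,p3},{p1,p4},{p1,p5},{p1,p2,p3},{p1,p4,p5}} A2356={{p1},{p1,p2},{p1,p3},{p1,p4},{p1,p5},{p1,p2,p3},{p1,p4,p5}} A2456={{p1},{p1,p2},{p1,p3},{p1,p4},{p1,p5},{p1,p2,p3},{p1,p4,p5}} A3456={{p1},{p1,p2},{p1,p3},{p1,p4},{p1,p5},{p1,p2,p3},{p1,p4,p5}}
  A12345={{p1},{p1,p2},{p1,p3},{p1,p4},{p1,p5},{p1,p2,p3},{p1,p4,p5}} A12346={{p1},{p1,p2},{p1,p3},{p1,p4},{p1,p5},{p1,p2,p3},{p1,p4,p5}} A12356={{p1},{p1,p2},{p1,p3},{p1,p4},{p1,p5},{p1,p2,p3},{p1,p4,p5}} A12456={{p1},{p1,p2},{p1,p3},{p1,p4},{p1,p5},{p1,p2,p3},{p1,p4,p5}} A13456={{p1},{p1,p2},{p1,p3},{p1,p4},{p1,p5},{p1,p2,p3},{p1,p4,p5}} A23456={{p1},{p1,p2},{p1,p3},{p1,p4},{p1,p5},{p1,p2,p3},{p1,p4,p5}}
  A123456={{p1},{p1,p2},{p1,p3},{p1,p4},{p1,p5},{p1,p2,p3},{p1,p4,p5}}
C dims 6,15,20,15; δ0: rk_F5 5; δ1: rk_F5 10; δ2: rk_F5 10
Ȟ^0 = (6 − 5) − 0 = 1, so Ȟ^0 ≅ Z/5
Ȟ^1 = (15 − 10) − 5 = 0, so Ȟ^1 ≅ 0
Ȟ^2 = (20 − 10) − 10 = 0, so Ȟ^2 ≅ 0


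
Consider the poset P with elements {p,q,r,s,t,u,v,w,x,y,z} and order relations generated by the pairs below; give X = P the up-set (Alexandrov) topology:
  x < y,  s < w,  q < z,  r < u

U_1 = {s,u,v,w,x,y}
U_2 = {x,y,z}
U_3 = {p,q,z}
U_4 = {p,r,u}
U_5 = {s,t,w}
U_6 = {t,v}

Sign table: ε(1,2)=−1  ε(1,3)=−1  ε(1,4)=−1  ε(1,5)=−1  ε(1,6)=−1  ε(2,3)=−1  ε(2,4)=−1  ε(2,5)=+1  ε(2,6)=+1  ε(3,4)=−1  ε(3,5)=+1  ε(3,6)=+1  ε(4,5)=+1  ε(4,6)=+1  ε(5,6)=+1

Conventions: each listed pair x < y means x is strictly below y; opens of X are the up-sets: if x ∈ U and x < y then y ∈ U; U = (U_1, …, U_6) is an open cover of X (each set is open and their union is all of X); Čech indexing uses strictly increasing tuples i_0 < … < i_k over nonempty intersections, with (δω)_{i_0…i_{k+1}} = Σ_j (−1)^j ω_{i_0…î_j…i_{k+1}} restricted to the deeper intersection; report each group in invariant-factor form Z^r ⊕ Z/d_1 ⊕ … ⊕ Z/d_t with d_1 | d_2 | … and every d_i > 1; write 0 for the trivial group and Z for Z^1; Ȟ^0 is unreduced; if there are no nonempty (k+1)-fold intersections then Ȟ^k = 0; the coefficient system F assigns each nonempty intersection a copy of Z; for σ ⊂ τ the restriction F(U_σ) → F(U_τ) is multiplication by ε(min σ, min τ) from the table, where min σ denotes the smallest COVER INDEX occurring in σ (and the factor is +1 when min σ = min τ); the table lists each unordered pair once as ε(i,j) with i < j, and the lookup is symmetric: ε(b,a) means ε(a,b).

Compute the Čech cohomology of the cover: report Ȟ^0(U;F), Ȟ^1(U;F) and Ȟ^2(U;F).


nerve of the cover:
  U12={x,y} U14={u} U15={s,w} U16={v} U23={z} U34={p} U56={t}
C dims 6,7; δ0: rk 5, SNF 1^5
Ȟ^0 = (6 − 5) − 0 = 1, so Ȟ^0 ≅ Z
Ȟ^1 = (7 − 0) − 5 = 2, so Ȟ^1 ≅ Z^2
Ȟ^2 = (0 − 0) − 0 = 0, so Ȟ^2 ≅ 0

Ȟ^0(U;F) ≅ Z, Ȟ^1(U;F) ≅ Z^2, Ȟ^2(U;F) ≅ 0


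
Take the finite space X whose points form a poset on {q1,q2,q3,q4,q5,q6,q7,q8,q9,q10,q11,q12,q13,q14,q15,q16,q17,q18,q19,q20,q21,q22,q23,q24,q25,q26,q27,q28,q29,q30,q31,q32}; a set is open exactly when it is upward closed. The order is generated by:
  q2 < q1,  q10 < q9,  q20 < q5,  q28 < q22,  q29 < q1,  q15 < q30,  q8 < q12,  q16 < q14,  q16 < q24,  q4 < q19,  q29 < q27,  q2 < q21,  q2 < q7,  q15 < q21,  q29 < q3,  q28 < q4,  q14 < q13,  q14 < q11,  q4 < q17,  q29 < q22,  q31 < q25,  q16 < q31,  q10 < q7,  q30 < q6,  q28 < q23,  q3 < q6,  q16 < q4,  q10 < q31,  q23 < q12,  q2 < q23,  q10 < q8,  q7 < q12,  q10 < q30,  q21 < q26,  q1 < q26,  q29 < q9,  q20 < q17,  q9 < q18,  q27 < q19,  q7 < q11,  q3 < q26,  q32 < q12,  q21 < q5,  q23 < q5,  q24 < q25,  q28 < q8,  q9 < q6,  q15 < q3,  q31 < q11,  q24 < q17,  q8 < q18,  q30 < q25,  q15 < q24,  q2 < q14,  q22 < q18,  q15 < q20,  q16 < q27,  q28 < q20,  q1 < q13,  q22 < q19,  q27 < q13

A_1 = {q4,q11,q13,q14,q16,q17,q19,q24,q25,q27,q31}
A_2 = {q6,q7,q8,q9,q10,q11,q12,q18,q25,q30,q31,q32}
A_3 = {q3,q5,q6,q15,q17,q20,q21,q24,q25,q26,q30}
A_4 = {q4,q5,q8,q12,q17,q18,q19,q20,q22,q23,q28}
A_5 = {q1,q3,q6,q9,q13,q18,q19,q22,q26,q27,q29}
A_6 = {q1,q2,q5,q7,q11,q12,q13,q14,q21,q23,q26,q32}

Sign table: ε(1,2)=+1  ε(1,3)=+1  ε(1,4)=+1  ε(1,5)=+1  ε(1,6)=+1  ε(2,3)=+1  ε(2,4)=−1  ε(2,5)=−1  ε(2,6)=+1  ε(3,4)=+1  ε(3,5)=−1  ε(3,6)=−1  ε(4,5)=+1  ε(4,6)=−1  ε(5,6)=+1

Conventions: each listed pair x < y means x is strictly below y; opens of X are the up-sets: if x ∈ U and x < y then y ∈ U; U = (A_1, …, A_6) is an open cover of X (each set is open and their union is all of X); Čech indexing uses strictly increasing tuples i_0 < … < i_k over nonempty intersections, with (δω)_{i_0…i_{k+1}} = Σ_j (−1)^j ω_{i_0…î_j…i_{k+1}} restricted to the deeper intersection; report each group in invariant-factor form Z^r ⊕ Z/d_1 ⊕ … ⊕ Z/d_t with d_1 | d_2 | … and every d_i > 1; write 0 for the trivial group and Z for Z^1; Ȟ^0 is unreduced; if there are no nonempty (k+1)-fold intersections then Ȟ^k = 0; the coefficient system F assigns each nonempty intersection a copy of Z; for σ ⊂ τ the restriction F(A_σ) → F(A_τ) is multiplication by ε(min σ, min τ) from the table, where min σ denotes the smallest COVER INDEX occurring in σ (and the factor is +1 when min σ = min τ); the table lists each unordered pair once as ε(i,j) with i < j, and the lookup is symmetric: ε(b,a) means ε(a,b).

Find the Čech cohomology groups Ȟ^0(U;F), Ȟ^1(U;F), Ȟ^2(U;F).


Ȟ^0 = 0, Ȟ^1 = Z/2 and Ȟ^2 = Z

intersection data:
  A12={q11,q25,q31} A13={q17,q24,q25} A14={q4,q17,q19} A15={q13,q19,q27} A16={q11,q13,q14} A23={q6,q25,q30} A24={q8,q12,q18} A25={q6,q9,q18} A26={q7,q11,q12,q32} A34={q5,q17,q20} A35={q3,q6,q26} A36={q5,q21,q26} A45={q18,q19,q22} A46={q5,q12,q23} A56={q1,q13,q26}
  A123={q25} A126={q11} A134={q17} A145={q19} A156={q13} A235={q6} A245={q18} A246={q12} A346={q5} A356={q26}
C dims 6,15,10; δ0: rk 6, SNF 1^5·2; δ1: rk 9, SNF 1^9
Ȟ^0 = (6 − 6) − 0 = 0, so Ȟ^0 ≅ 0
Ȟ^1 = (15 − 9) − 6 = 0 plus torsion [2], so Ȟ^1 ≅ Z/2
Ȟ^2 = (10 − 0) − 9 = 1, so Ȟ^2 ≅ Z
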